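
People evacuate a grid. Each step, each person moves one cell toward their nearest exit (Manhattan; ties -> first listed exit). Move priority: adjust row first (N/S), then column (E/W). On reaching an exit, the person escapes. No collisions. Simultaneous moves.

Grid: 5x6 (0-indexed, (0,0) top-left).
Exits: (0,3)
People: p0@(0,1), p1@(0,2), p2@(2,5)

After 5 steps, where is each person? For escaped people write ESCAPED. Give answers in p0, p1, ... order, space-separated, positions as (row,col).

Step 1: p0:(0,1)->(0,2) | p1:(0,2)->(0,3)->EXIT | p2:(2,5)->(1,5)
Step 2: p0:(0,2)->(0,3)->EXIT | p1:escaped | p2:(1,5)->(0,5)
Step 3: p0:escaped | p1:escaped | p2:(0,5)->(0,4)
Step 4: p0:escaped | p1:escaped | p2:(0,4)->(0,3)->EXIT

ESCAPED ESCAPED ESCAPED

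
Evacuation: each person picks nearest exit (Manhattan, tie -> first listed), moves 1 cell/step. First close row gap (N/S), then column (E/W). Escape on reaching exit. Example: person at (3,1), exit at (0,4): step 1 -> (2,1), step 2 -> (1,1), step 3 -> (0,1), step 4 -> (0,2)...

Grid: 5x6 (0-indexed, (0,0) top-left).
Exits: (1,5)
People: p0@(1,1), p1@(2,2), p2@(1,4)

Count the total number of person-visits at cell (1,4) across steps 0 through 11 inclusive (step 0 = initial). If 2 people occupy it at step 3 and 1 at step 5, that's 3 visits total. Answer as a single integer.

Answer: 3

Derivation:
Step 0: p0@(1,1) p1@(2,2) p2@(1,4) -> at (1,4): 1 [p2], cum=1
Step 1: p0@(1,2) p1@(1,2) p2@ESC -> at (1,4): 0 [-], cum=1
Step 2: p0@(1,3) p1@(1,3) p2@ESC -> at (1,4): 0 [-], cum=1
Step 3: p0@(1,4) p1@(1,4) p2@ESC -> at (1,4): 2 [p0,p1], cum=3
Step 4: p0@ESC p1@ESC p2@ESC -> at (1,4): 0 [-], cum=3
Total visits = 3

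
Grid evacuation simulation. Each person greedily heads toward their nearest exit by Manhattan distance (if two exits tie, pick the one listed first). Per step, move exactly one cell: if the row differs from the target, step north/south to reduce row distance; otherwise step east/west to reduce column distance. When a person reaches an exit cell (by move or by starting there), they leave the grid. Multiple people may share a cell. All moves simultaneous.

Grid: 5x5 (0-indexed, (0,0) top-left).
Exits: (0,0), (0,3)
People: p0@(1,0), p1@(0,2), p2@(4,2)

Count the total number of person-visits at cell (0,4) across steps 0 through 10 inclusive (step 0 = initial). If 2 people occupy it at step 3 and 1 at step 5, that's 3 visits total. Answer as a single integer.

Answer: 0

Derivation:
Step 0: p0@(1,0) p1@(0,2) p2@(4,2) -> at (0,4): 0 [-], cum=0
Step 1: p0@ESC p1@ESC p2@(3,2) -> at (0,4): 0 [-], cum=0
Step 2: p0@ESC p1@ESC p2@(2,2) -> at (0,4): 0 [-], cum=0
Step 3: p0@ESC p1@ESC p2@(1,2) -> at (0,4): 0 [-], cum=0
Step 4: p0@ESC p1@ESC p2@(0,2) -> at (0,4): 0 [-], cum=0
Step 5: p0@ESC p1@ESC p2@ESC -> at (0,4): 0 [-], cum=0
Total visits = 0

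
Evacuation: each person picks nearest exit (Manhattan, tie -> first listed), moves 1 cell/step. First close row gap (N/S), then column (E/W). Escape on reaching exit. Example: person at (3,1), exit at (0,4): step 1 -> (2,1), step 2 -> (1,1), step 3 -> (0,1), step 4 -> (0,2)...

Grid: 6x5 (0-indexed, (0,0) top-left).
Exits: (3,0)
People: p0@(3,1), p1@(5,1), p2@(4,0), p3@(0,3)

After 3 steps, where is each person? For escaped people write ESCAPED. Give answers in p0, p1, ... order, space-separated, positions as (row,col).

Step 1: p0:(3,1)->(3,0)->EXIT | p1:(5,1)->(4,1) | p2:(4,0)->(3,0)->EXIT | p3:(0,3)->(1,3)
Step 2: p0:escaped | p1:(4,1)->(3,1) | p2:escaped | p3:(1,3)->(2,3)
Step 3: p0:escaped | p1:(3,1)->(3,0)->EXIT | p2:escaped | p3:(2,3)->(3,3)

ESCAPED ESCAPED ESCAPED (3,3)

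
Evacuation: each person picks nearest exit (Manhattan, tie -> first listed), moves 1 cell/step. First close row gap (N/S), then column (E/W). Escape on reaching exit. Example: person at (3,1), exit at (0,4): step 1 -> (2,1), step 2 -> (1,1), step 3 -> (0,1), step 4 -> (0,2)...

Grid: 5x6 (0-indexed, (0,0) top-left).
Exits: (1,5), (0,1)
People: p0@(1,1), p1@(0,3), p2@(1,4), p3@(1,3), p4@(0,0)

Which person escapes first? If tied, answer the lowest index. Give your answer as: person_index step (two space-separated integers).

Answer: 0 1

Derivation:
Step 1: p0:(1,1)->(0,1)->EXIT | p1:(0,3)->(0,2) | p2:(1,4)->(1,5)->EXIT | p3:(1,3)->(1,4) | p4:(0,0)->(0,1)->EXIT
Step 2: p0:escaped | p1:(0,2)->(0,1)->EXIT | p2:escaped | p3:(1,4)->(1,5)->EXIT | p4:escaped
Exit steps: [1, 2, 1, 2, 1]
First to escape: p0 at step 1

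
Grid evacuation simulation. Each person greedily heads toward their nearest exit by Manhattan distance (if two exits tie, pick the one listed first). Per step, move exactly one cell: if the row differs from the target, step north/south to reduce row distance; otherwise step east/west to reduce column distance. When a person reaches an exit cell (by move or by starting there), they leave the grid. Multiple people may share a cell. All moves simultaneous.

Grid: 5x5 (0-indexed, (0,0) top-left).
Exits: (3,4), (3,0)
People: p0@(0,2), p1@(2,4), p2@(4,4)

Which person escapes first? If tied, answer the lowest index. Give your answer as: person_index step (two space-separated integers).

Step 1: p0:(0,2)->(1,2) | p1:(2,4)->(3,4)->EXIT | p2:(4,4)->(3,4)->EXIT
Step 2: p0:(1,2)->(2,2) | p1:escaped | p2:escaped
Step 3: p0:(2,2)->(3,2) | p1:escaped | p2:escaped
Step 4: p0:(3,2)->(3,3) | p1:escaped | p2:escaped
Step 5: p0:(3,3)->(3,4)->EXIT | p1:escaped | p2:escaped
Exit steps: [5, 1, 1]
First to escape: p1 at step 1

Answer: 1 1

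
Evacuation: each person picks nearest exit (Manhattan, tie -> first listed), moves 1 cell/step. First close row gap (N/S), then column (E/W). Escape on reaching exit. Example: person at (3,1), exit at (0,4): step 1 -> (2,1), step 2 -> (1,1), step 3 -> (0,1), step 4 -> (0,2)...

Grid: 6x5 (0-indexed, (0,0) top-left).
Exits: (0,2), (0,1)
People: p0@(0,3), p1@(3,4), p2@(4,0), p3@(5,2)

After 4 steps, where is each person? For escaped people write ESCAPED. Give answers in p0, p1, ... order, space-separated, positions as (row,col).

Step 1: p0:(0,3)->(0,2)->EXIT | p1:(3,4)->(2,4) | p2:(4,0)->(3,0) | p3:(5,2)->(4,2)
Step 2: p0:escaped | p1:(2,4)->(1,4) | p2:(3,0)->(2,0) | p3:(4,2)->(3,2)
Step 3: p0:escaped | p1:(1,4)->(0,4) | p2:(2,0)->(1,0) | p3:(3,2)->(2,2)
Step 4: p0:escaped | p1:(0,4)->(0,3) | p2:(1,0)->(0,0) | p3:(2,2)->(1,2)

ESCAPED (0,3) (0,0) (1,2)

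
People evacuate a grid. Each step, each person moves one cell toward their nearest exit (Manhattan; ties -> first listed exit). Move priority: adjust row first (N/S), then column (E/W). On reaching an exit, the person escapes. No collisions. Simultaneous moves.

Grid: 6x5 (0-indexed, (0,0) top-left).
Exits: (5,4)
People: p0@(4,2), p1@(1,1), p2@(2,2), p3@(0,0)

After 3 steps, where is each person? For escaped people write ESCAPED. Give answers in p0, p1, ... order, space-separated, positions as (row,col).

Step 1: p0:(4,2)->(5,2) | p1:(1,1)->(2,1) | p2:(2,2)->(3,2) | p3:(0,0)->(1,0)
Step 2: p0:(5,2)->(5,3) | p1:(2,1)->(3,1) | p2:(3,2)->(4,2) | p3:(1,0)->(2,0)
Step 3: p0:(5,3)->(5,4)->EXIT | p1:(3,1)->(4,1) | p2:(4,2)->(5,2) | p3:(2,0)->(3,0)

ESCAPED (4,1) (5,2) (3,0)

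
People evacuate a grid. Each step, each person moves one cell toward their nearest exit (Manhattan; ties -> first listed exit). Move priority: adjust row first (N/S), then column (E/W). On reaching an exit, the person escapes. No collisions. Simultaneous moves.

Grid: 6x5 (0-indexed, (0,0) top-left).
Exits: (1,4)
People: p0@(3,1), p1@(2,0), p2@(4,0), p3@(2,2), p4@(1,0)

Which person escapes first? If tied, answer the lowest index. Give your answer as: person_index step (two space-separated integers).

Step 1: p0:(3,1)->(2,1) | p1:(2,0)->(1,0) | p2:(4,0)->(3,0) | p3:(2,2)->(1,2) | p4:(1,0)->(1,1)
Step 2: p0:(2,1)->(1,1) | p1:(1,0)->(1,1) | p2:(3,0)->(2,0) | p3:(1,2)->(1,3) | p4:(1,1)->(1,2)
Step 3: p0:(1,1)->(1,2) | p1:(1,1)->(1,2) | p2:(2,0)->(1,0) | p3:(1,3)->(1,4)->EXIT | p4:(1,2)->(1,3)
Step 4: p0:(1,2)->(1,3) | p1:(1,2)->(1,3) | p2:(1,0)->(1,1) | p3:escaped | p4:(1,3)->(1,4)->EXIT
Step 5: p0:(1,3)->(1,4)->EXIT | p1:(1,3)->(1,4)->EXIT | p2:(1,1)->(1,2) | p3:escaped | p4:escaped
Step 6: p0:escaped | p1:escaped | p2:(1,2)->(1,3) | p3:escaped | p4:escaped
Step 7: p0:escaped | p1:escaped | p2:(1,3)->(1,4)->EXIT | p3:escaped | p4:escaped
Exit steps: [5, 5, 7, 3, 4]
First to escape: p3 at step 3

Answer: 3 3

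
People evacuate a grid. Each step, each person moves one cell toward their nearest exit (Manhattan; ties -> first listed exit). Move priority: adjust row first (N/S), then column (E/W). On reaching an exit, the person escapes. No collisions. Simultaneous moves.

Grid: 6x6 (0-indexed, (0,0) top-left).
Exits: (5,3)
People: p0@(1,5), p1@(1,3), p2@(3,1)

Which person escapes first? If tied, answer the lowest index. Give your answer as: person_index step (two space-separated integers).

Answer: 1 4

Derivation:
Step 1: p0:(1,5)->(2,5) | p1:(1,3)->(2,3) | p2:(3,1)->(4,1)
Step 2: p0:(2,5)->(3,5) | p1:(2,3)->(3,3) | p2:(4,1)->(5,1)
Step 3: p0:(3,5)->(4,5) | p1:(3,3)->(4,3) | p2:(5,1)->(5,2)
Step 4: p0:(4,5)->(5,5) | p1:(4,3)->(5,3)->EXIT | p2:(5,2)->(5,3)->EXIT
Step 5: p0:(5,5)->(5,4) | p1:escaped | p2:escaped
Step 6: p0:(5,4)->(5,3)->EXIT | p1:escaped | p2:escaped
Exit steps: [6, 4, 4]
First to escape: p1 at step 4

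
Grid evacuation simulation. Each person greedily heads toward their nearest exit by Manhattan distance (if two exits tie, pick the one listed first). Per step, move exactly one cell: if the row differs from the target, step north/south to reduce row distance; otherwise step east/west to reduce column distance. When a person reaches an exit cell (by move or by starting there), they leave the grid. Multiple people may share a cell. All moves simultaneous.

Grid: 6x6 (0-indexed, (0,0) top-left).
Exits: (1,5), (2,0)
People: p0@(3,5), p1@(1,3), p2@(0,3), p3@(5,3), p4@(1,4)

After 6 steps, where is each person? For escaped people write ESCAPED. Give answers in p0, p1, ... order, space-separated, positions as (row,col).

Step 1: p0:(3,5)->(2,5) | p1:(1,3)->(1,4) | p2:(0,3)->(1,3) | p3:(5,3)->(4,3) | p4:(1,4)->(1,5)->EXIT
Step 2: p0:(2,5)->(1,5)->EXIT | p1:(1,4)->(1,5)->EXIT | p2:(1,3)->(1,4) | p3:(4,3)->(3,3) | p4:escaped
Step 3: p0:escaped | p1:escaped | p2:(1,4)->(1,5)->EXIT | p3:(3,3)->(2,3) | p4:escaped
Step 4: p0:escaped | p1:escaped | p2:escaped | p3:(2,3)->(1,3) | p4:escaped
Step 5: p0:escaped | p1:escaped | p2:escaped | p3:(1,3)->(1,4) | p4:escaped
Step 6: p0:escaped | p1:escaped | p2:escaped | p3:(1,4)->(1,5)->EXIT | p4:escaped

ESCAPED ESCAPED ESCAPED ESCAPED ESCAPED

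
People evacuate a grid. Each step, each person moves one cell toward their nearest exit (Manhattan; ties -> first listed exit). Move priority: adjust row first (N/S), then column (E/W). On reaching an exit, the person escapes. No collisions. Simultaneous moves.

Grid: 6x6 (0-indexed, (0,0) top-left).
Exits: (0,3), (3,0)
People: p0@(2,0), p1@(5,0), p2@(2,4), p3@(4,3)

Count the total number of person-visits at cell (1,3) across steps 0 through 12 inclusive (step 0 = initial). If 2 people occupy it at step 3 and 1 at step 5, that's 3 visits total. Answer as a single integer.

Answer: 1

Derivation:
Step 0: p0@(2,0) p1@(5,0) p2@(2,4) p3@(4,3) -> at (1,3): 0 [-], cum=0
Step 1: p0@ESC p1@(4,0) p2@(1,4) p3@(3,3) -> at (1,3): 0 [-], cum=0
Step 2: p0@ESC p1@ESC p2@(0,4) p3@(2,3) -> at (1,3): 0 [-], cum=0
Step 3: p0@ESC p1@ESC p2@ESC p3@(1,3) -> at (1,3): 1 [p3], cum=1
Step 4: p0@ESC p1@ESC p2@ESC p3@ESC -> at (1,3): 0 [-], cum=1
Total visits = 1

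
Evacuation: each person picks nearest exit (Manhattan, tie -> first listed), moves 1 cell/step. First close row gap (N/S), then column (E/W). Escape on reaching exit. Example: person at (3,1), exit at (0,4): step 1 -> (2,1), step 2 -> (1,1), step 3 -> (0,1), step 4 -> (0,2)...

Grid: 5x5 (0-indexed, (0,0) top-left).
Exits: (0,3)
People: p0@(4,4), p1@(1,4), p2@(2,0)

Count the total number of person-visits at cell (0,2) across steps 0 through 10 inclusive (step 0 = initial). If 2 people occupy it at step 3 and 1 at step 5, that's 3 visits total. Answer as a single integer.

Answer: 1

Derivation:
Step 0: p0@(4,4) p1@(1,4) p2@(2,0) -> at (0,2): 0 [-], cum=0
Step 1: p0@(3,4) p1@(0,4) p2@(1,0) -> at (0,2): 0 [-], cum=0
Step 2: p0@(2,4) p1@ESC p2@(0,0) -> at (0,2): 0 [-], cum=0
Step 3: p0@(1,4) p1@ESC p2@(0,1) -> at (0,2): 0 [-], cum=0
Step 4: p0@(0,4) p1@ESC p2@(0,2) -> at (0,2): 1 [p2], cum=1
Step 5: p0@ESC p1@ESC p2@ESC -> at (0,2): 0 [-], cum=1
Total visits = 1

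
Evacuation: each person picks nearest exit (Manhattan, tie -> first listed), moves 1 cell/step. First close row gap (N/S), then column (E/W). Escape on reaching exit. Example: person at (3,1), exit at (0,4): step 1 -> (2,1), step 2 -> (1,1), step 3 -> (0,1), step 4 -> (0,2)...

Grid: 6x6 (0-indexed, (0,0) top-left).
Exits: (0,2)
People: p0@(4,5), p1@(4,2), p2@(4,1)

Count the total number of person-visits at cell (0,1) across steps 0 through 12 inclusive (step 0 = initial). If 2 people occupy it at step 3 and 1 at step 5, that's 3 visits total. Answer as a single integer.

Answer: 1

Derivation:
Step 0: p0@(4,5) p1@(4,2) p2@(4,1) -> at (0,1): 0 [-], cum=0
Step 1: p0@(3,5) p1@(3,2) p2@(3,1) -> at (0,1): 0 [-], cum=0
Step 2: p0@(2,5) p1@(2,2) p2@(2,1) -> at (0,1): 0 [-], cum=0
Step 3: p0@(1,5) p1@(1,2) p2@(1,1) -> at (0,1): 0 [-], cum=0
Step 4: p0@(0,5) p1@ESC p2@(0,1) -> at (0,1): 1 [p2], cum=1
Step 5: p0@(0,4) p1@ESC p2@ESC -> at (0,1): 0 [-], cum=1
Step 6: p0@(0,3) p1@ESC p2@ESC -> at (0,1): 0 [-], cum=1
Step 7: p0@ESC p1@ESC p2@ESC -> at (0,1): 0 [-], cum=1
Total visits = 1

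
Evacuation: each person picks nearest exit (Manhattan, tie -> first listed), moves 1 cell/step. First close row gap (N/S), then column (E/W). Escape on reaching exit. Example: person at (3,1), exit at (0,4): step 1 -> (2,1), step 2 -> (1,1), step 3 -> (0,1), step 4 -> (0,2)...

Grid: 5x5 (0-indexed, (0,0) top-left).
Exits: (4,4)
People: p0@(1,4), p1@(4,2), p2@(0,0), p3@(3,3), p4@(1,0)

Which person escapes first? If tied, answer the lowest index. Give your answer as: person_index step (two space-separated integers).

Answer: 1 2

Derivation:
Step 1: p0:(1,4)->(2,4) | p1:(4,2)->(4,3) | p2:(0,0)->(1,0) | p3:(3,3)->(4,3) | p4:(1,0)->(2,0)
Step 2: p0:(2,4)->(3,4) | p1:(4,3)->(4,4)->EXIT | p2:(1,0)->(2,0) | p3:(4,3)->(4,4)->EXIT | p4:(2,0)->(3,0)
Step 3: p0:(3,4)->(4,4)->EXIT | p1:escaped | p2:(2,0)->(3,0) | p3:escaped | p4:(3,0)->(4,0)
Step 4: p0:escaped | p1:escaped | p2:(3,0)->(4,0) | p3:escaped | p4:(4,0)->(4,1)
Step 5: p0:escaped | p1:escaped | p2:(4,0)->(4,1) | p3:escaped | p4:(4,1)->(4,2)
Step 6: p0:escaped | p1:escaped | p2:(4,1)->(4,2) | p3:escaped | p4:(4,2)->(4,3)
Step 7: p0:escaped | p1:escaped | p2:(4,2)->(4,3) | p3:escaped | p4:(4,3)->(4,4)->EXIT
Step 8: p0:escaped | p1:escaped | p2:(4,3)->(4,4)->EXIT | p3:escaped | p4:escaped
Exit steps: [3, 2, 8, 2, 7]
First to escape: p1 at step 2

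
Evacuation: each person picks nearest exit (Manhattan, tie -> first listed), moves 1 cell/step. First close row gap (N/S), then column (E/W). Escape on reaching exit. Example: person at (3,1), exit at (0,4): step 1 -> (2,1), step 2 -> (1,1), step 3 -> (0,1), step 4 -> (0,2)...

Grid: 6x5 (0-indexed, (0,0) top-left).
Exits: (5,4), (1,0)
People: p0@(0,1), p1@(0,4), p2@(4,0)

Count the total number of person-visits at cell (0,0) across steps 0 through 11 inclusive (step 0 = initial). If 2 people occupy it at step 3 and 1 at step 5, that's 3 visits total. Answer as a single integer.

Step 0: p0@(0,1) p1@(0,4) p2@(4,0) -> at (0,0): 0 [-], cum=0
Step 1: p0@(1,1) p1@(1,4) p2@(3,0) -> at (0,0): 0 [-], cum=0
Step 2: p0@ESC p1@(2,4) p2@(2,0) -> at (0,0): 0 [-], cum=0
Step 3: p0@ESC p1@(3,4) p2@ESC -> at (0,0): 0 [-], cum=0
Step 4: p0@ESC p1@(4,4) p2@ESC -> at (0,0): 0 [-], cum=0
Step 5: p0@ESC p1@ESC p2@ESC -> at (0,0): 0 [-], cum=0
Total visits = 0

Answer: 0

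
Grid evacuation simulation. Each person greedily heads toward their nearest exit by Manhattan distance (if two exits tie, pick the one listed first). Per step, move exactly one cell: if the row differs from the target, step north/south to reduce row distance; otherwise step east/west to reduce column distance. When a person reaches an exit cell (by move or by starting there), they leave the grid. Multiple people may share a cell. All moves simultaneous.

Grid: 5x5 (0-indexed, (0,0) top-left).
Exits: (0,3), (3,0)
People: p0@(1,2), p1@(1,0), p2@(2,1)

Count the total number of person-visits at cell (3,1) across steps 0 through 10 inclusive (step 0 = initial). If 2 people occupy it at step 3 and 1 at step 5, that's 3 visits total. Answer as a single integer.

Answer: 1

Derivation:
Step 0: p0@(1,2) p1@(1,0) p2@(2,1) -> at (3,1): 0 [-], cum=0
Step 1: p0@(0,2) p1@(2,0) p2@(3,1) -> at (3,1): 1 [p2], cum=1
Step 2: p0@ESC p1@ESC p2@ESC -> at (3,1): 0 [-], cum=1
Total visits = 1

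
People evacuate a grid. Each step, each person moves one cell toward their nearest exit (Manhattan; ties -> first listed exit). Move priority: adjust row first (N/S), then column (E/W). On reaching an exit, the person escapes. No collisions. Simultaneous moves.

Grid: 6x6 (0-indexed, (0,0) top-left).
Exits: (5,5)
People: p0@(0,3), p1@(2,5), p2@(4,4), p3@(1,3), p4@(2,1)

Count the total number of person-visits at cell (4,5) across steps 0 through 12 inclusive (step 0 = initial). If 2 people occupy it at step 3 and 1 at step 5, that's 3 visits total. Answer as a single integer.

Step 0: p0@(0,3) p1@(2,5) p2@(4,4) p3@(1,3) p4@(2,1) -> at (4,5): 0 [-], cum=0
Step 1: p0@(1,3) p1@(3,5) p2@(5,4) p3@(2,3) p4@(3,1) -> at (4,5): 0 [-], cum=0
Step 2: p0@(2,3) p1@(4,5) p2@ESC p3@(3,3) p4@(4,1) -> at (4,5): 1 [p1], cum=1
Step 3: p0@(3,3) p1@ESC p2@ESC p3@(4,3) p4@(5,1) -> at (4,5): 0 [-], cum=1
Step 4: p0@(4,3) p1@ESC p2@ESC p3@(5,3) p4@(5,2) -> at (4,5): 0 [-], cum=1
Step 5: p0@(5,3) p1@ESC p2@ESC p3@(5,4) p4@(5,3) -> at (4,5): 0 [-], cum=1
Step 6: p0@(5,4) p1@ESC p2@ESC p3@ESC p4@(5,4) -> at (4,5): 0 [-], cum=1
Step 7: p0@ESC p1@ESC p2@ESC p3@ESC p4@ESC -> at (4,5): 0 [-], cum=1
Total visits = 1

Answer: 1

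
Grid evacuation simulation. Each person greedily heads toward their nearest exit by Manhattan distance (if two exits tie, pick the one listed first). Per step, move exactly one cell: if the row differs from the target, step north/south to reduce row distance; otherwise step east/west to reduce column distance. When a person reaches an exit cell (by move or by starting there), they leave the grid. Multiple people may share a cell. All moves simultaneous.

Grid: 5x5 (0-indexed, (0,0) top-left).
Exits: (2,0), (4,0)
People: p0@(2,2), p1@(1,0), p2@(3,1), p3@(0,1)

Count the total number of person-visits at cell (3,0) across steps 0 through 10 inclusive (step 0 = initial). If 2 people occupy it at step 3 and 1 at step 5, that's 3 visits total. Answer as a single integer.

Step 0: p0@(2,2) p1@(1,0) p2@(3,1) p3@(0,1) -> at (3,0): 0 [-], cum=0
Step 1: p0@(2,1) p1@ESC p2@(2,1) p3@(1,1) -> at (3,0): 0 [-], cum=0
Step 2: p0@ESC p1@ESC p2@ESC p3@(2,1) -> at (3,0): 0 [-], cum=0
Step 3: p0@ESC p1@ESC p2@ESC p3@ESC -> at (3,0): 0 [-], cum=0
Total visits = 0

Answer: 0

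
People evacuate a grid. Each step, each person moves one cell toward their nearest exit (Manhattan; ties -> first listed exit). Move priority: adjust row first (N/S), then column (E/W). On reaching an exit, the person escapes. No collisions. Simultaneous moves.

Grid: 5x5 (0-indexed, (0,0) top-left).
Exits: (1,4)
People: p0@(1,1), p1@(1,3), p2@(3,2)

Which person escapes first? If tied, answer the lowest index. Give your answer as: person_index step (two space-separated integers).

Step 1: p0:(1,1)->(1,2) | p1:(1,3)->(1,4)->EXIT | p2:(3,2)->(2,2)
Step 2: p0:(1,2)->(1,3) | p1:escaped | p2:(2,2)->(1,2)
Step 3: p0:(1,3)->(1,4)->EXIT | p1:escaped | p2:(1,2)->(1,3)
Step 4: p0:escaped | p1:escaped | p2:(1,3)->(1,4)->EXIT
Exit steps: [3, 1, 4]
First to escape: p1 at step 1

Answer: 1 1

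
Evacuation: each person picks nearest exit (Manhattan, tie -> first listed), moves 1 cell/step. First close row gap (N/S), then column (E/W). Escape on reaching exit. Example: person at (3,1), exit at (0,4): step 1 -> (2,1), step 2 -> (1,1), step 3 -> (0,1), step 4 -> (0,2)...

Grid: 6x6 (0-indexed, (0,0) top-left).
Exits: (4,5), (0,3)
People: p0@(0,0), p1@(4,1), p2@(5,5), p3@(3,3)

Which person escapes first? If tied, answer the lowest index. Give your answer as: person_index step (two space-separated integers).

Step 1: p0:(0,0)->(0,1) | p1:(4,1)->(4,2) | p2:(5,5)->(4,5)->EXIT | p3:(3,3)->(4,3)
Step 2: p0:(0,1)->(0,2) | p1:(4,2)->(4,3) | p2:escaped | p3:(4,3)->(4,4)
Step 3: p0:(0,2)->(0,3)->EXIT | p1:(4,3)->(4,4) | p2:escaped | p3:(4,4)->(4,5)->EXIT
Step 4: p0:escaped | p1:(4,4)->(4,5)->EXIT | p2:escaped | p3:escaped
Exit steps: [3, 4, 1, 3]
First to escape: p2 at step 1

Answer: 2 1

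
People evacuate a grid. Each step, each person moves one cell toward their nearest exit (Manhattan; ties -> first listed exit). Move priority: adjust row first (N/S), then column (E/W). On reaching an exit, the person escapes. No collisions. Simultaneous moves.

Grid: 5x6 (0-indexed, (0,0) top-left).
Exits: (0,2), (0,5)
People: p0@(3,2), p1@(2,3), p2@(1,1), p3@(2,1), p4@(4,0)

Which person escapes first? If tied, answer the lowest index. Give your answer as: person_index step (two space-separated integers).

Step 1: p0:(3,2)->(2,2) | p1:(2,3)->(1,3) | p2:(1,1)->(0,1) | p3:(2,1)->(1,1) | p4:(4,0)->(3,0)
Step 2: p0:(2,2)->(1,2) | p1:(1,3)->(0,3) | p2:(0,1)->(0,2)->EXIT | p3:(1,1)->(0,1) | p4:(3,0)->(2,0)
Step 3: p0:(1,2)->(0,2)->EXIT | p1:(0,3)->(0,2)->EXIT | p2:escaped | p3:(0,1)->(0,2)->EXIT | p4:(2,0)->(1,0)
Step 4: p0:escaped | p1:escaped | p2:escaped | p3:escaped | p4:(1,0)->(0,0)
Step 5: p0:escaped | p1:escaped | p2:escaped | p3:escaped | p4:(0,0)->(0,1)
Step 6: p0:escaped | p1:escaped | p2:escaped | p3:escaped | p4:(0,1)->(0,2)->EXIT
Exit steps: [3, 3, 2, 3, 6]
First to escape: p2 at step 2

Answer: 2 2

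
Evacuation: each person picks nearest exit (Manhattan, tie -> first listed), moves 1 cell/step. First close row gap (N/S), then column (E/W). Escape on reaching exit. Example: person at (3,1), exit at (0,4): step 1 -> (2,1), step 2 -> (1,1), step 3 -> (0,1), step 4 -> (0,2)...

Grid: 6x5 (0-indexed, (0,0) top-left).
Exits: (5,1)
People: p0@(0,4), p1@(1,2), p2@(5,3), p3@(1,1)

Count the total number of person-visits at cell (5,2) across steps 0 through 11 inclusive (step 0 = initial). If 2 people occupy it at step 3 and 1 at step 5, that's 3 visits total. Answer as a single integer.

Step 0: p0@(0,4) p1@(1,2) p2@(5,3) p3@(1,1) -> at (5,2): 0 [-], cum=0
Step 1: p0@(1,4) p1@(2,2) p2@(5,2) p3@(2,1) -> at (5,2): 1 [p2], cum=1
Step 2: p0@(2,4) p1@(3,2) p2@ESC p3@(3,1) -> at (5,2): 0 [-], cum=1
Step 3: p0@(3,4) p1@(4,2) p2@ESC p3@(4,1) -> at (5,2): 0 [-], cum=1
Step 4: p0@(4,4) p1@(5,2) p2@ESC p3@ESC -> at (5,2): 1 [p1], cum=2
Step 5: p0@(5,4) p1@ESC p2@ESC p3@ESC -> at (5,2): 0 [-], cum=2
Step 6: p0@(5,3) p1@ESC p2@ESC p3@ESC -> at (5,2): 0 [-], cum=2
Step 7: p0@(5,2) p1@ESC p2@ESC p3@ESC -> at (5,2): 1 [p0], cum=3
Step 8: p0@ESC p1@ESC p2@ESC p3@ESC -> at (5,2): 0 [-], cum=3
Total visits = 3

Answer: 3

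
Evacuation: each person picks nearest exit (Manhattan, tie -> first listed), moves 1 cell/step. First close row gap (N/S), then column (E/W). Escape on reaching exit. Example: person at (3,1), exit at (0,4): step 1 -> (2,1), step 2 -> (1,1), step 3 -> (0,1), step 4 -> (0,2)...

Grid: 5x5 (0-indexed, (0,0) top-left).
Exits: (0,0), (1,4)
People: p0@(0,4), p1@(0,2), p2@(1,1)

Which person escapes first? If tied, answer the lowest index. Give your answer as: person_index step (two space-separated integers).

Answer: 0 1

Derivation:
Step 1: p0:(0,4)->(1,4)->EXIT | p1:(0,2)->(0,1) | p2:(1,1)->(0,1)
Step 2: p0:escaped | p1:(0,1)->(0,0)->EXIT | p2:(0,1)->(0,0)->EXIT
Exit steps: [1, 2, 2]
First to escape: p0 at step 1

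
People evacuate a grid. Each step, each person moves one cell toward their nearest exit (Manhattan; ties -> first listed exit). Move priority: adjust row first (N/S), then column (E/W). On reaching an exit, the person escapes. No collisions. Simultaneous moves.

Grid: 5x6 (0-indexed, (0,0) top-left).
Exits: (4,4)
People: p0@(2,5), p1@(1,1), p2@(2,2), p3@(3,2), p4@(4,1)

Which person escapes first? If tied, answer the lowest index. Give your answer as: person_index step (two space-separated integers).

Step 1: p0:(2,5)->(3,5) | p1:(1,1)->(2,1) | p2:(2,2)->(3,2) | p3:(3,2)->(4,2) | p4:(4,1)->(4,2)
Step 2: p0:(3,5)->(4,5) | p1:(2,1)->(3,1) | p2:(3,2)->(4,2) | p3:(4,2)->(4,3) | p4:(4,2)->(4,3)
Step 3: p0:(4,5)->(4,4)->EXIT | p1:(3,1)->(4,1) | p2:(4,2)->(4,3) | p3:(4,3)->(4,4)->EXIT | p4:(4,3)->(4,4)->EXIT
Step 4: p0:escaped | p1:(4,1)->(4,2) | p2:(4,3)->(4,4)->EXIT | p3:escaped | p4:escaped
Step 5: p0:escaped | p1:(4,2)->(4,3) | p2:escaped | p3:escaped | p4:escaped
Step 6: p0:escaped | p1:(4,3)->(4,4)->EXIT | p2:escaped | p3:escaped | p4:escaped
Exit steps: [3, 6, 4, 3, 3]
First to escape: p0 at step 3

Answer: 0 3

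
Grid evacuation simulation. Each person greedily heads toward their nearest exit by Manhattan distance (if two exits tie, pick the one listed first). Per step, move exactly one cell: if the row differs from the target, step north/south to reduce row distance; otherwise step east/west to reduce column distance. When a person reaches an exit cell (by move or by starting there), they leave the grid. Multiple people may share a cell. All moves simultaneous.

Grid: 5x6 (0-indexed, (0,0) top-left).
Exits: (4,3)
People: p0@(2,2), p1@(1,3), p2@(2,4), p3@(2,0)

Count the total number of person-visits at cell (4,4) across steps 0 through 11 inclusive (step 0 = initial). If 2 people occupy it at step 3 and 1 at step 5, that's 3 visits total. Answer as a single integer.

Step 0: p0@(2,2) p1@(1,3) p2@(2,4) p3@(2,0) -> at (4,4): 0 [-], cum=0
Step 1: p0@(3,2) p1@(2,3) p2@(3,4) p3@(3,0) -> at (4,4): 0 [-], cum=0
Step 2: p0@(4,2) p1@(3,3) p2@(4,4) p3@(4,0) -> at (4,4): 1 [p2], cum=1
Step 3: p0@ESC p1@ESC p2@ESC p3@(4,1) -> at (4,4): 0 [-], cum=1
Step 4: p0@ESC p1@ESC p2@ESC p3@(4,2) -> at (4,4): 0 [-], cum=1
Step 5: p0@ESC p1@ESC p2@ESC p3@ESC -> at (4,4): 0 [-], cum=1
Total visits = 1

Answer: 1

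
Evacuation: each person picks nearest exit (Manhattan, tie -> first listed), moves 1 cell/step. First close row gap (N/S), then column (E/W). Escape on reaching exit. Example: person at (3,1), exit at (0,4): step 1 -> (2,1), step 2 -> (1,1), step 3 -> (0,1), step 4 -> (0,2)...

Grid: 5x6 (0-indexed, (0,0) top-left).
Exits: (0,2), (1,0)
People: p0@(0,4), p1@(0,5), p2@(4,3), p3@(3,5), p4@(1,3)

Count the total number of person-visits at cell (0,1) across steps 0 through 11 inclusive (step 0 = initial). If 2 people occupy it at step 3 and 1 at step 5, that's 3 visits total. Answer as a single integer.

Step 0: p0@(0,4) p1@(0,5) p2@(4,3) p3@(3,5) p4@(1,3) -> at (0,1): 0 [-], cum=0
Step 1: p0@(0,3) p1@(0,4) p2@(3,3) p3@(2,5) p4@(0,3) -> at (0,1): 0 [-], cum=0
Step 2: p0@ESC p1@(0,3) p2@(2,3) p3@(1,5) p4@ESC -> at (0,1): 0 [-], cum=0
Step 3: p0@ESC p1@ESC p2@(1,3) p3@(0,5) p4@ESC -> at (0,1): 0 [-], cum=0
Step 4: p0@ESC p1@ESC p2@(0,3) p3@(0,4) p4@ESC -> at (0,1): 0 [-], cum=0
Step 5: p0@ESC p1@ESC p2@ESC p3@(0,3) p4@ESC -> at (0,1): 0 [-], cum=0
Step 6: p0@ESC p1@ESC p2@ESC p3@ESC p4@ESC -> at (0,1): 0 [-], cum=0
Total visits = 0

Answer: 0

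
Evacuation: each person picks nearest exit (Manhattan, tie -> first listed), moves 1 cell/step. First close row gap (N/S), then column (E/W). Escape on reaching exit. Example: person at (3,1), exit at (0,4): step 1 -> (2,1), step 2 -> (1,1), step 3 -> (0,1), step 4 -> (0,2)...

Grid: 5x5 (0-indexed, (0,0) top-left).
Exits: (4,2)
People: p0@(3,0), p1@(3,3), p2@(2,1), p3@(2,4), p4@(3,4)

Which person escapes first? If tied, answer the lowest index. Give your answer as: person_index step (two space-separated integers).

Answer: 1 2

Derivation:
Step 1: p0:(3,0)->(4,0) | p1:(3,3)->(4,3) | p2:(2,1)->(3,1) | p3:(2,4)->(3,4) | p4:(3,4)->(4,4)
Step 2: p0:(4,0)->(4,1) | p1:(4,3)->(4,2)->EXIT | p2:(3,1)->(4,1) | p3:(3,4)->(4,4) | p4:(4,4)->(4,3)
Step 3: p0:(4,1)->(4,2)->EXIT | p1:escaped | p2:(4,1)->(4,2)->EXIT | p3:(4,4)->(4,3) | p4:(4,3)->(4,2)->EXIT
Step 4: p0:escaped | p1:escaped | p2:escaped | p3:(4,3)->(4,2)->EXIT | p4:escaped
Exit steps: [3, 2, 3, 4, 3]
First to escape: p1 at step 2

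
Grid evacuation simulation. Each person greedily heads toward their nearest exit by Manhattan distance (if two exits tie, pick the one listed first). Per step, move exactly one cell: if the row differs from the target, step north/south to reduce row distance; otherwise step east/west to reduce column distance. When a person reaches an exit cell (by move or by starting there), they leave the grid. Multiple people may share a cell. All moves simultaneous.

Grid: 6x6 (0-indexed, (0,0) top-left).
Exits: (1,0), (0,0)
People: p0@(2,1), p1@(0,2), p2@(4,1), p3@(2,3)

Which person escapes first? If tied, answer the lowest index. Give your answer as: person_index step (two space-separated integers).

Step 1: p0:(2,1)->(1,1) | p1:(0,2)->(0,1) | p2:(4,1)->(3,1) | p3:(2,3)->(1,3)
Step 2: p0:(1,1)->(1,0)->EXIT | p1:(0,1)->(0,0)->EXIT | p2:(3,1)->(2,1) | p3:(1,3)->(1,2)
Step 3: p0:escaped | p1:escaped | p2:(2,1)->(1,1) | p3:(1,2)->(1,1)
Step 4: p0:escaped | p1:escaped | p2:(1,1)->(1,0)->EXIT | p3:(1,1)->(1,0)->EXIT
Exit steps: [2, 2, 4, 4]
First to escape: p0 at step 2

Answer: 0 2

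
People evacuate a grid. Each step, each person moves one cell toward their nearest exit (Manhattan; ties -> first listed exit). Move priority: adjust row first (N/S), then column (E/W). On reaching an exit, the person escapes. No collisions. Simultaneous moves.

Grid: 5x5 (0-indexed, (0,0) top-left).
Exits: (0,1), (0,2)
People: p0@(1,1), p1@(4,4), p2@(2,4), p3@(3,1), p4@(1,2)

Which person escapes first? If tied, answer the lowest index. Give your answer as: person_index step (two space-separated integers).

Step 1: p0:(1,1)->(0,1)->EXIT | p1:(4,4)->(3,4) | p2:(2,4)->(1,4) | p3:(3,1)->(2,1) | p4:(1,2)->(0,2)->EXIT
Step 2: p0:escaped | p1:(3,4)->(2,4) | p2:(1,4)->(0,4) | p3:(2,1)->(1,1) | p4:escaped
Step 3: p0:escaped | p1:(2,4)->(1,4) | p2:(0,4)->(0,3) | p3:(1,1)->(0,1)->EXIT | p4:escaped
Step 4: p0:escaped | p1:(1,4)->(0,4) | p2:(0,3)->(0,2)->EXIT | p3:escaped | p4:escaped
Step 5: p0:escaped | p1:(0,4)->(0,3) | p2:escaped | p3:escaped | p4:escaped
Step 6: p0:escaped | p1:(0,3)->(0,2)->EXIT | p2:escaped | p3:escaped | p4:escaped
Exit steps: [1, 6, 4, 3, 1]
First to escape: p0 at step 1

Answer: 0 1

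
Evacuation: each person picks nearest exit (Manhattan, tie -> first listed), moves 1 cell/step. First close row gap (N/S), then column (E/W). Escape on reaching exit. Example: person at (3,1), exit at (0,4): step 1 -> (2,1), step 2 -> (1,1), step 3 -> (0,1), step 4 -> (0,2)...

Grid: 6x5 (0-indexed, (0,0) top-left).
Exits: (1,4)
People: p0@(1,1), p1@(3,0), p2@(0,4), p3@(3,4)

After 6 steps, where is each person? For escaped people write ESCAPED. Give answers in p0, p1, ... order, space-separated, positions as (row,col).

Step 1: p0:(1,1)->(1,2) | p1:(3,0)->(2,0) | p2:(0,4)->(1,4)->EXIT | p3:(3,4)->(2,4)
Step 2: p0:(1,2)->(1,3) | p1:(2,0)->(1,0) | p2:escaped | p3:(2,4)->(1,4)->EXIT
Step 3: p0:(1,3)->(1,4)->EXIT | p1:(1,0)->(1,1) | p2:escaped | p3:escaped
Step 4: p0:escaped | p1:(1,1)->(1,2) | p2:escaped | p3:escaped
Step 5: p0:escaped | p1:(1,2)->(1,3) | p2:escaped | p3:escaped
Step 6: p0:escaped | p1:(1,3)->(1,4)->EXIT | p2:escaped | p3:escaped

ESCAPED ESCAPED ESCAPED ESCAPED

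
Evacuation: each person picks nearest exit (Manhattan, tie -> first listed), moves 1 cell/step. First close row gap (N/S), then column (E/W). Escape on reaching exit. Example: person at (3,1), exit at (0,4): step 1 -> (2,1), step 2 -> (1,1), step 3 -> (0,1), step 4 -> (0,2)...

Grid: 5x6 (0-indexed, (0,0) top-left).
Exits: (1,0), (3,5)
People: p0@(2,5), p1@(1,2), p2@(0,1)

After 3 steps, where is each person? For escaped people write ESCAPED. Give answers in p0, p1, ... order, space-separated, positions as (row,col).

Step 1: p0:(2,5)->(3,5)->EXIT | p1:(1,2)->(1,1) | p2:(0,1)->(1,1)
Step 2: p0:escaped | p1:(1,1)->(1,0)->EXIT | p2:(1,1)->(1,0)->EXIT

ESCAPED ESCAPED ESCAPED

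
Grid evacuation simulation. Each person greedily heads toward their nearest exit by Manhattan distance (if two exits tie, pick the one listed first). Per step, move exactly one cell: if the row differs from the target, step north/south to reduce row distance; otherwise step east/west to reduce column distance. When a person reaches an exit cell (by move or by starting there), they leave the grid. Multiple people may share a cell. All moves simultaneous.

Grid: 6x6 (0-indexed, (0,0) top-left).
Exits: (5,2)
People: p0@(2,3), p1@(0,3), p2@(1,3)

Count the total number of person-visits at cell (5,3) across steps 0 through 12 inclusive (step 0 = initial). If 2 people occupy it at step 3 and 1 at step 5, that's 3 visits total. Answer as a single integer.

Step 0: p0@(2,3) p1@(0,3) p2@(1,3) -> at (5,3): 0 [-], cum=0
Step 1: p0@(3,3) p1@(1,3) p2@(2,3) -> at (5,3): 0 [-], cum=0
Step 2: p0@(4,3) p1@(2,3) p2@(3,3) -> at (5,3): 0 [-], cum=0
Step 3: p0@(5,3) p1@(3,3) p2@(4,3) -> at (5,3): 1 [p0], cum=1
Step 4: p0@ESC p1@(4,3) p2@(5,3) -> at (5,3): 1 [p2], cum=2
Step 5: p0@ESC p1@(5,3) p2@ESC -> at (5,3): 1 [p1], cum=3
Step 6: p0@ESC p1@ESC p2@ESC -> at (5,3): 0 [-], cum=3
Total visits = 3

Answer: 3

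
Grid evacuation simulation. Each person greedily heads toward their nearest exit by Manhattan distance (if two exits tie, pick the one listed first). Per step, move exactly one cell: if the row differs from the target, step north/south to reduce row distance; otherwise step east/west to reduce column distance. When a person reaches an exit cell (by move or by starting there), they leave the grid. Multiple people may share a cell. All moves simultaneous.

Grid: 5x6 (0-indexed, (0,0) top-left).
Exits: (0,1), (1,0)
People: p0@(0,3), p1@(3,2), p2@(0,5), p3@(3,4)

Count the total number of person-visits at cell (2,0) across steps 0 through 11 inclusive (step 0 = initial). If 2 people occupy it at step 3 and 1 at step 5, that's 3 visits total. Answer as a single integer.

Step 0: p0@(0,3) p1@(3,2) p2@(0,5) p3@(3,4) -> at (2,0): 0 [-], cum=0
Step 1: p0@(0,2) p1@(2,2) p2@(0,4) p3@(2,4) -> at (2,0): 0 [-], cum=0
Step 2: p0@ESC p1@(1,2) p2@(0,3) p3@(1,4) -> at (2,0): 0 [-], cum=0
Step 3: p0@ESC p1@(0,2) p2@(0,2) p3@(0,4) -> at (2,0): 0 [-], cum=0
Step 4: p0@ESC p1@ESC p2@ESC p3@(0,3) -> at (2,0): 0 [-], cum=0
Step 5: p0@ESC p1@ESC p2@ESC p3@(0,2) -> at (2,0): 0 [-], cum=0
Step 6: p0@ESC p1@ESC p2@ESC p3@ESC -> at (2,0): 0 [-], cum=0
Total visits = 0

Answer: 0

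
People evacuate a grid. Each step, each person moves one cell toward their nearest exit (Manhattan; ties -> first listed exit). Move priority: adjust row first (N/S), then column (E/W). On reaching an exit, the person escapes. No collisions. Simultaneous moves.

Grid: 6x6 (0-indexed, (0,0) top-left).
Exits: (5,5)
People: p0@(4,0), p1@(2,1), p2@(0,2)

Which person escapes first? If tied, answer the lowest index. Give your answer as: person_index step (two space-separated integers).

Step 1: p0:(4,0)->(5,0) | p1:(2,1)->(3,1) | p2:(0,2)->(1,2)
Step 2: p0:(5,0)->(5,1) | p1:(3,1)->(4,1) | p2:(1,2)->(2,2)
Step 3: p0:(5,1)->(5,2) | p1:(4,1)->(5,1) | p2:(2,2)->(3,2)
Step 4: p0:(5,2)->(5,3) | p1:(5,1)->(5,2) | p2:(3,2)->(4,2)
Step 5: p0:(5,3)->(5,4) | p1:(5,2)->(5,3) | p2:(4,2)->(5,2)
Step 6: p0:(5,4)->(5,5)->EXIT | p1:(5,3)->(5,4) | p2:(5,2)->(5,3)
Step 7: p0:escaped | p1:(5,4)->(5,5)->EXIT | p2:(5,3)->(5,4)
Step 8: p0:escaped | p1:escaped | p2:(5,4)->(5,5)->EXIT
Exit steps: [6, 7, 8]
First to escape: p0 at step 6

Answer: 0 6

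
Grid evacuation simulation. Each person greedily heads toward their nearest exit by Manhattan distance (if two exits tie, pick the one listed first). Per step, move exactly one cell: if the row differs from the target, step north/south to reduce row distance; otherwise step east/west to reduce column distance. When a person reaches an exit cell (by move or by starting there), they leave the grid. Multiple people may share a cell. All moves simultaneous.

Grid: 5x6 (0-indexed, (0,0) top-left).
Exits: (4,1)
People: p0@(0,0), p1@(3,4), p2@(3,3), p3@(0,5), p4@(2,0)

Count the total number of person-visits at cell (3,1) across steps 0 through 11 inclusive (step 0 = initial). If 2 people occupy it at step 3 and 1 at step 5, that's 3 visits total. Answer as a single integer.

Answer: 0

Derivation:
Step 0: p0@(0,0) p1@(3,4) p2@(3,3) p3@(0,5) p4@(2,0) -> at (3,1): 0 [-], cum=0
Step 1: p0@(1,0) p1@(4,4) p2@(4,3) p3@(1,5) p4@(3,0) -> at (3,1): 0 [-], cum=0
Step 2: p0@(2,0) p1@(4,3) p2@(4,2) p3@(2,5) p4@(4,0) -> at (3,1): 0 [-], cum=0
Step 3: p0@(3,0) p1@(4,2) p2@ESC p3@(3,5) p4@ESC -> at (3,1): 0 [-], cum=0
Step 4: p0@(4,0) p1@ESC p2@ESC p3@(4,5) p4@ESC -> at (3,1): 0 [-], cum=0
Step 5: p0@ESC p1@ESC p2@ESC p3@(4,4) p4@ESC -> at (3,1): 0 [-], cum=0
Step 6: p0@ESC p1@ESC p2@ESC p3@(4,3) p4@ESC -> at (3,1): 0 [-], cum=0
Step 7: p0@ESC p1@ESC p2@ESC p3@(4,2) p4@ESC -> at (3,1): 0 [-], cum=0
Step 8: p0@ESC p1@ESC p2@ESC p3@ESC p4@ESC -> at (3,1): 0 [-], cum=0
Total visits = 0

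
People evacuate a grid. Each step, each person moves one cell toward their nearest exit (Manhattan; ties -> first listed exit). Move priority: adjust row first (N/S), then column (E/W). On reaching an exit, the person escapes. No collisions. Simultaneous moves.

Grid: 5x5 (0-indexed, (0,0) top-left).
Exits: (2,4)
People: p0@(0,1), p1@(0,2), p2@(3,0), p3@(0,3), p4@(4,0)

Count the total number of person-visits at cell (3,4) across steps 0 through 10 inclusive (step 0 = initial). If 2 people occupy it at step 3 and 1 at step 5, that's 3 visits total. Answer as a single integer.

Step 0: p0@(0,1) p1@(0,2) p2@(3,0) p3@(0,3) p4@(4,0) -> at (3,4): 0 [-], cum=0
Step 1: p0@(1,1) p1@(1,2) p2@(2,0) p3@(1,3) p4@(3,0) -> at (3,4): 0 [-], cum=0
Step 2: p0@(2,1) p1@(2,2) p2@(2,1) p3@(2,3) p4@(2,0) -> at (3,4): 0 [-], cum=0
Step 3: p0@(2,2) p1@(2,3) p2@(2,2) p3@ESC p4@(2,1) -> at (3,4): 0 [-], cum=0
Step 4: p0@(2,3) p1@ESC p2@(2,3) p3@ESC p4@(2,2) -> at (3,4): 0 [-], cum=0
Step 5: p0@ESC p1@ESC p2@ESC p3@ESC p4@(2,3) -> at (3,4): 0 [-], cum=0
Step 6: p0@ESC p1@ESC p2@ESC p3@ESC p4@ESC -> at (3,4): 0 [-], cum=0
Total visits = 0

Answer: 0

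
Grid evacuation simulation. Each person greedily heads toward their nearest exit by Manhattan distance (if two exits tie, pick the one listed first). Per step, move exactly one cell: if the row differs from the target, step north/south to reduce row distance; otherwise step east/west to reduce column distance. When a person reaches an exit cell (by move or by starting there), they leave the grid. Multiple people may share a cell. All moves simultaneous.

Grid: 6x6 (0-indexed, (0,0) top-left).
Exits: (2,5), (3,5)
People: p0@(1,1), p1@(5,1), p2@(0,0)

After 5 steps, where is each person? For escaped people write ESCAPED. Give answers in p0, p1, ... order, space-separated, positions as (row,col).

Step 1: p0:(1,1)->(2,1) | p1:(5,1)->(4,1) | p2:(0,0)->(1,0)
Step 2: p0:(2,1)->(2,2) | p1:(4,1)->(3,1) | p2:(1,0)->(2,0)
Step 3: p0:(2,2)->(2,3) | p1:(3,1)->(3,2) | p2:(2,0)->(2,1)
Step 4: p0:(2,3)->(2,4) | p1:(3,2)->(3,3) | p2:(2,1)->(2,2)
Step 5: p0:(2,4)->(2,5)->EXIT | p1:(3,3)->(3,4) | p2:(2,2)->(2,3)

ESCAPED (3,4) (2,3)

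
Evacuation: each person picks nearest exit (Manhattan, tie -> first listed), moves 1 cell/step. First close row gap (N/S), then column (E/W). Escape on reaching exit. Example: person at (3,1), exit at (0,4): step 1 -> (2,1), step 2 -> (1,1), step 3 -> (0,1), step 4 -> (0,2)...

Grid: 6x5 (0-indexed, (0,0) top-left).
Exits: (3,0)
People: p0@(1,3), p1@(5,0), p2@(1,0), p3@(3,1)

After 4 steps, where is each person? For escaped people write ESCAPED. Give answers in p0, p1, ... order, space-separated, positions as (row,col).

Step 1: p0:(1,3)->(2,3) | p1:(5,0)->(4,0) | p2:(1,0)->(2,0) | p3:(3,1)->(3,0)->EXIT
Step 2: p0:(2,3)->(3,3) | p1:(4,0)->(3,0)->EXIT | p2:(2,0)->(3,0)->EXIT | p3:escaped
Step 3: p0:(3,3)->(3,2) | p1:escaped | p2:escaped | p3:escaped
Step 4: p0:(3,2)->(3,1) | p1:escaped | p2:escaped | p3:escaped

(3,1) ESCAPED ESCAPED ESCAPED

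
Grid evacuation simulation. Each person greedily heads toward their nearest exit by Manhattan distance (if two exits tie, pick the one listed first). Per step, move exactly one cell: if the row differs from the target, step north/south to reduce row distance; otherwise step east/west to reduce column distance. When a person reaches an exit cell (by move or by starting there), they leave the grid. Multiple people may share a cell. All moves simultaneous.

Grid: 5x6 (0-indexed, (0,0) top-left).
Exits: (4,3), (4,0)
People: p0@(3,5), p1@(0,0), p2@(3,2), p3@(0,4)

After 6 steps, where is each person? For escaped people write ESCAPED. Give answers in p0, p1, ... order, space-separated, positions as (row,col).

Step 1: p0:(3,5)->(4,5) | p1:(0,0)->(1,0) | p2:(3,2)->(4,2) | p3:(0,4)->(1,4)
Step 2: p0:(4,5)->(4,4) | p1:(1,0)->(2,0) | p2:(4,2)->(4,3)->EXIT | p3:(1,4)->(2,4)
Step 3: p0:(4,4)->(4,3)->EXIT | p1:(2,0)->(3,0) | p2:escaped | p3:(2,4)->(3,4)
Step 4: p0:escaped | p1:(3,0)->(4,0)->EXIT | p2:escaped | p3:(3,4)->(4,4)
Step 5: p0:escaped | p1:escaped | p2:escaped | p3:(4,4)->(4,3)->EXIT

ESCAPED ESCAPED ESCAPED ESCAPED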